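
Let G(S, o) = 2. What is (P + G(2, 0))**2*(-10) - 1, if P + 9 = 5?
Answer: -41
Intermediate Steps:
P = -4 (P = -9 + 5 = -4)
(P + G(2, 0))**2*(-10) - 1 = (-4 + 2)**2*(-10) - 1 = (-2)**2*(-10) - 1 = 4*(-10) - 1 = -40 - 1 = -41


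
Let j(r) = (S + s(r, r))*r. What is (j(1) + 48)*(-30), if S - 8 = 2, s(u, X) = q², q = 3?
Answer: -2010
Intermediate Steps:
s(u, X) = 9 (s(u, X) = 3² = 9)
S = 10 (S = 8 + 2 = 10)
j(r) = 19*r (j(r) = (10 + 9)*r = 19*r)
(j(1) + 48)*(-30) = (19*1 + 48)*(-30) = (19 + 48)*(-30) = 67*(-30) = -2010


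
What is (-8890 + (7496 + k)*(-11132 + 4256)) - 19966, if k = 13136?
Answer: -141894488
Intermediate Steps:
(-8890 + (7496 + k)*(-11132 + 4256)) - 19966 = (-8890 + (7496 + 13136)*(-11132 + 4256)) - 19966 = (-8890 + 20632*(-6876)) - 19966 = (-8890 - 141865632) - 19966 = -141874522 - 19966 = -141894488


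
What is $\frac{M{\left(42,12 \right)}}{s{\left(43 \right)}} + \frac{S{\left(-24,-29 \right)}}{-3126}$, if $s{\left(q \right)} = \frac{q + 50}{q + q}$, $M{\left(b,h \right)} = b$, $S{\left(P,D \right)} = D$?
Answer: $\frac{3764603}{96906} \approx 38.848$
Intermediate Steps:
$s{\left(q \right)} = \frac{50 + q}{2 q}$
$\frac{M{\left(42,12 \right)}}{s{\left(43 \right)}} + \frac{S{\left(-24,-29 \right)}}{-3126} = \frac{42}{\frac{1}{2} \cdot \frac{1}{43} \left(50 + 43\right)} - \frac{29}{-3126} = \frac{42}{\frac{1}{2} \cdot \frac{1}{43} \cdot 93} - - \frac{29}{3126} = \frac{42}{\frac{93}{86}} + \frac{29}{3126} = 42 \cdot \frac{86}{93} + \frac{29}{3126} = \frac{1204}{31} + \frac{29}{3126} = \frac{3764603}{96906}$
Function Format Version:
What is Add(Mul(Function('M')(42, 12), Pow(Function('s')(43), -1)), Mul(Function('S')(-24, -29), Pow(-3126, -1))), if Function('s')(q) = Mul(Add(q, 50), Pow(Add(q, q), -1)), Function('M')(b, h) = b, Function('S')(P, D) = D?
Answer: Rational(3764603, 96906) ≈ 38.848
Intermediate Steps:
Function('s')(q) = Mul(Rational(1, 2), Pow(q, -1), Add(50, q)) (Function('s')(q) = Mul(Add(50, q), Pow(Mul(2, q), -1)) = Mul(Add(50, q), Mul(Rational(1, 2), Pow(q, -1))) = Mul(Rational(1, 2), Pow(q, -1), Add(50, q)))
Add(Mul(Function('M')(42, 12), Pow(Function('s')(43), -1)), Mul(Function('S')(-24, -29), Pow(-3126, -1))) = Add(Mul(42, Pow(Mul(Rational(1, 2), Pow(43, -1), Add(50, 43)), -1)), Mul(-29, Pow(-3126, -1))) = Add(Mul(42, Pow(Mul(Rational(1, 2), Rational(1, 43), 93), -1)), Mul(-29, Rational(-1, 3126))) = Add(Mul(42, Pow(Rational(93, 86), -1)), Rational(29, 3126)) = Add(Mul(42, Rational(86, 93)), Rational(29, 3126)) = Add(Rational(1204, 31), Rational(29, 3126)) = Rational(3764603, 96906)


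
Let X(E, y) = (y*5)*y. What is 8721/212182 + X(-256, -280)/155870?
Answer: 8453468627/3307280834 ≈ 2.5560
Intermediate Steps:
X(E, y) = 5*y² (X(E, y) = (5*y)*y = 5*y²)
8721/212182 + X(-256, -280)/155870 = 8721/212182 + (5*(-280)²)/155870 = 8721*(1/212182) + (5*78400)*(1/155870) = 8721/212182 + 392000*(1/155870) = 8721/212182 + 39200/15587 = 8453468627/3307280834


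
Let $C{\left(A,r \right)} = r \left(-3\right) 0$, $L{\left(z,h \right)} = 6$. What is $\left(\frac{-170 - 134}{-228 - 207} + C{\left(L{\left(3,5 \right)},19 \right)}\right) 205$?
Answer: $\frac{12464}{87} \approx 143.26$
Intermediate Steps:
$C{\left(A,r \right)} = 0$ ($C{\left(A,r \right)} = - 3 r 0 = 0$)
$\left(\frac{-170 - 134}{-228 - 207} + C{\left(L{\left(3,5 \right)},19 \right)}\right) 205 = \left(\frac{-170 - 134}{-228 - 207} + 0\right) 205 = \left(- \frac{304}{-435} + 0\right) 205 = \left(\left(-304\right) \left(- \frac{1}{435}\right) + 0\right) 205 = \left(\frac{304}{435} + 0\right) 205 = \frac{304}{435} \cdot 205 = \frac{12464}{87}$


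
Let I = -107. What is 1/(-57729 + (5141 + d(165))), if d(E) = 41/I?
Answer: -107/5626957 ≈ -1.9016e-5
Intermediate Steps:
d(E) = -41/107 (d(E) = 41/(-107) = 41*(-1/107) = -41/107)
1/(-57729 + (5141 + d(165))) = 1/(-57729 + (5141 - 41/107)) = 1/(-57729 + 550046/107) = 1/(-5626957/107) = -107/5626957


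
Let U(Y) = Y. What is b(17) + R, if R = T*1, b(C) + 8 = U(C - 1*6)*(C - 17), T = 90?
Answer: 82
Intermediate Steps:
b(C) = -8 + (-17 + C)*(-6 + C) (b(C) = -8 + (C - 1*6)*(C - 17) = -8 + (C - 6)*(-17 + C) = -8 + (-6 + C)*(-17 + C) = -8 + (-17 + C)*(-6 + C))
R = 90 (R = 90*1 = 90)
b(17) + R = (94 + 17² - 23*17) + 90 = (94 + 289 - 391) + 90 = -8 + 90 = 82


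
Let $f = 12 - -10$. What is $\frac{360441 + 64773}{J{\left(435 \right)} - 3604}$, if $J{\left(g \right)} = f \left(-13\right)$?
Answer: $- \frac{212607}{1945} \approx -109.31$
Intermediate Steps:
$f = 22$ ($f = 12 + 10 = 22$)
$J{\left(g \right)} = -286$ ($J{\left(g \right)} = 22 \left(-13\right) = -286$)
$\frac{360441 + 64773}{J{\left(435 \right)} - 3604} = \frac{360441 + 64773}{-286 - 3604} = \frac{425214}{-286 - 3604} = \frac{425214}{-3890} = 425214 \left(- \frac{1}{3890}\right) = - \frac{212607}{1945}$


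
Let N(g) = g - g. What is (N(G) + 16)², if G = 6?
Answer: 256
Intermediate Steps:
N(g) = 0
(N(G) + 16)² = (0 + 16)² = 16² = 256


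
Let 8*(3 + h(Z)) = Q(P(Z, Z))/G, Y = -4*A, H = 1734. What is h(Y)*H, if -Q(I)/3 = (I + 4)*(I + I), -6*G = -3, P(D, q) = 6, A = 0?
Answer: -161262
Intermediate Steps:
G = ½ (G = -⅙*(-3) = ½ ≈ 0.50000)
Q(I) = -6*I*(4 + I) (Q(I) = -3*(I + 4)*(I + I) = -3*(4 + I)*2*I = -6*I*(4 + I))
Y = 0 (Y = -4*0 = 0)
h(Z) = -93 (h(Z) = -3 + ((-6*6*(4 + 6))/(½))/8 = -3 + (-6*6*10*2)/8 = -3 + (-360*2)/8 = -3 + (⅛)*(-720) = -3 - 90 = -93)
h(Y)*H = -93*1734 = -161262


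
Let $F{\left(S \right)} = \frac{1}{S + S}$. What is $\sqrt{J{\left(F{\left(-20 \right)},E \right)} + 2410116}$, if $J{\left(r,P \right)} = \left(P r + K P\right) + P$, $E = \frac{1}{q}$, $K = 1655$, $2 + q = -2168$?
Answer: $\frac{\sqrt{45395966555737}}{4340} \approx 1552.5$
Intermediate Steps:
$q = -2170$ ($q = -2 - 2168 = -2170$)
$E = - \frac{1}{2170}$ ($E = \frac{1}{-2170} = - \frac{1}{2170} \approx -0.00046083$)
$F{\left(S \right)} = \frac{1}{2 S}$
$J{\left(r,P \right)} = 1656 P + P r$ ($J{\left(r,P \right)} = \left(P r + 1655 P\right) + P = \left(1655 P + P r\right) + P = 1656 P + P r$)
$\sqrt{J{\left(F{\left(-20 \right)},E \right)} + 2410116} = \sqrt{- \frac{1656 + \frac{1}{2 \left(-20\right)}}{2170} + 2410116} = \sqrt{- \frac{1656 + \frac{1}{2} \left(- \frac{1}{20}\right)}{2170} + 2410116} = \sqrt{- \frac{1656 - \frac{1}{40}}{2170} + 2410116} = \sqrt{\left(- \frac{1}{2170}\right) \frac{66239}{40} + 2410116} = \sqrt{- \frac{66239}{86800} + 2410116} = \sqrt{\frac{209198002561}{86800}} = \frac{\sqrt{45395966555737}}{4340}$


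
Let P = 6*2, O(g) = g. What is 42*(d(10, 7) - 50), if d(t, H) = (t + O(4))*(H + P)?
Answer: 9072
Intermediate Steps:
P = 12
d(t, H) = (4 + t)*(12 + H) (d(t, H) = (t + 4)*(H + 12) = (4 + t)*(12 + H))
42*(d(10, 7) - 50) = 42*((48 + 4*7 + 12*10 + 7*10) - 50) = 42*((48 + 28 + 120 + 70) - 50) = 42*(266 - 50) = 42*216 = 9072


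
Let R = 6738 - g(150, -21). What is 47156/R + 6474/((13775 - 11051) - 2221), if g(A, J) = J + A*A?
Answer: 78187766/7917723 ≈ 9.8750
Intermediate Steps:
g(A, J) = J + A²
R = -15741 (R = 6738 - (-21 + 150²) = 6738 - (-21 + 22500) = 6738 - 1*22479 = 6738 - 22479 = -15741)
47156/R + 6474/((13775 - 11051) - 2221) = 47156/(-15741) + 6474/((13775 - 11051) - 2221) = 47156*(-1/15741) + 6474/(2724 - 2221) = -47156/15741 + 6474/503 = 78187766/7917723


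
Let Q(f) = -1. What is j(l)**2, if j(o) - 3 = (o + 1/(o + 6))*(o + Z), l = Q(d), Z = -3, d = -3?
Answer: 961/25 ≈ 38.440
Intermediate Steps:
l = -1
j(o) = 3 + (-3 + o)*(o + 1/(6 + o)) (j(o) = 3 + (o + 1/(o + 6))*(o - 3) = 3 + (o + 1/(6 + o))*(-3 + o) = 3 + (-3 + o)*(o + 1/(6 + o)))
j(l)**2 = ((15 + (-1)**3 - 14*(-1) + 3*(-1)**2)/(6 - 1))**2 = ((15 - 1 + 14 + 3*1)/5)**2 = ((15 - 1 + 14 + 3)/5)**2 = ((1/5)*31)**2 = (31/5)**2 = 961/25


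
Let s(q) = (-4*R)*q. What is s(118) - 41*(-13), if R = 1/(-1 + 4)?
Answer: 1127/3 ≈ 375.67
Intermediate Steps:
R = ⅓ (R = 1/3 = ⅓ ≈ 0.33333)
s(q) = -4*q/3 (s(q) = (-4*⅓)*q = -4*q/3)
s(118) - 41*(-13) = -4/3*118 - 41*(-13) = -472/3 + 533 = 1127/3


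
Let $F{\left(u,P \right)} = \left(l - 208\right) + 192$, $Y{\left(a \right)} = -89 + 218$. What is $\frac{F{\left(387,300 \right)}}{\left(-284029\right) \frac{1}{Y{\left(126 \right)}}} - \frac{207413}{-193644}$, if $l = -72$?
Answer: $\frac{61109553665}{55000511676} \approx 1.1111$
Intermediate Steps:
$Y{\left(a \right)} = 129$
$F{\left(u,P \right)} = -88$ ($F{\left(u,P \right)} = \left(-72 - 208\right) + 192 = -280 + 192 = -88$)
$\frac{F{\left(387,300 \right)}}{\left(-284029\right) \frac{1}{Y{\left(126 \right)}}} - \frac{207413}{-193644} = - \frac{88}{\left(-284029\right) \frac{1}{129}} - \frac{207413}{-193644} = - \frac{88}{\left(-284029\right) \frac{1}{129}} - - \frac{207413}{193644} = - \frac{88}{- \frac{284029}{129}} + \frac{207413}{193644} = \left(-88\right) \left(- \frac{129}{284029}\right) + \frac{207413}{193644} = \frac{11352}{284029} + \frac{207413}{193644} = \frac{61109553665}{55000511676}$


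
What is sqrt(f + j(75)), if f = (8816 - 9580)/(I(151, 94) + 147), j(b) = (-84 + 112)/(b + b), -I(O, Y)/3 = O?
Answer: 2*sqrt(43622)/255 ≈ 1.6381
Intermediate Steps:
I(O, Y) = -3*O
j(b) = 14/b (j(b) = 28/((2*b)) = 28*(1/(2*b)) = 14/b)
f = 382/153 (f = (8816 - 9580)/(-3*151 + 147) = -764/(-453 + 147) = -764/(-306) = -764*(-1/306) = 382/153 ≈ 2.4967)
sqrt(f + j(75)) = sqrt(382/153 + 14/75) = sqrt(10264/3825) = 2*sqrt(43622)/255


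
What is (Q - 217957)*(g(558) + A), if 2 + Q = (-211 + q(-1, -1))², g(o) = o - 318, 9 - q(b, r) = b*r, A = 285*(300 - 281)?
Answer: -999521250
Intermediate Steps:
A = 5415 (A = 285*19 = 5415)
q(b, r) = 9 - b*r
g(o) = -318 + o
Q = 41207 (Q = -2 + (-211 + (9 - 1*(-1)*(-1)))² = -2 + (-211 + (9 - 1))² = -2 + (-211 + 8)² = -2 + (-203)² = -2 + 41209 = 41207)
(Q - 217957)*(g(558) + A) = (41207 - 217957)*((-318 + 558) + 5415) = -176750*(240 + 5415) = -176750*5655 = -999521250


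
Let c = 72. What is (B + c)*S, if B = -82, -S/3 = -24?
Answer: -720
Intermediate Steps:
S = 72 (S = -3*(-24) = 72)
(B + c)*S = (-82 + 72)*72 = -10*72 = -720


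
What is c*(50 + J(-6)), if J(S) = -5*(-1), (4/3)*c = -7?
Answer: -1155/4 ≈ -288.75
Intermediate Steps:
c = -21/4 (c = (3/4)*(-7) = -21/4 ≈ -5.2500)
J(S) = 5
c*(50 + J(-6)) = -21*(50 + 5)/4 = -21/4*55 = -1155/4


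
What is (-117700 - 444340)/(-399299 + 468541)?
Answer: -281020/34621 ≈ -8.1170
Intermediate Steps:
(-117700 - 444340)/(-399299 + 468541) = -562040/69242 = -562040*1/69242 = -281020/34621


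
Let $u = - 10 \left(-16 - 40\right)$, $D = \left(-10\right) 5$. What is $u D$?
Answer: $-28000$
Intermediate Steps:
$D = -50$
$u = 560$ ($u = \left(-10\right) \left(-56\right) = 560$)
$u D = 560 \left(-50\right) = -28000$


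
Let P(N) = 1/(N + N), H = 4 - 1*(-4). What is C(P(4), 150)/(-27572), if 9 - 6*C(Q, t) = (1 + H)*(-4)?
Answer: -15/55144 ≈ -0.00027202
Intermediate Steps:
H = 8 (H = 4 + 4 = 8)
P(N) = 1/(2*N)
C(Q, t) = 15/2 (C(Q, t) = 3/2 - (1 + 8)*(-4)/6 = 3/2 - 3*(-4)/2 = 3/2 - ⅙*(-36) = 3/2 + 6 = 15/2)
C(P(4), 150)/(-27572) = (15/2)/(-27572) = (15/2)*(-1/27572) = -15/55144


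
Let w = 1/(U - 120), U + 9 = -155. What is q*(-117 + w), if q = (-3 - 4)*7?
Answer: 1628221/284 ≈ 5733.2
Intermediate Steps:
q = -49 (q = -7*7 = -49)
U = -164 (U = -9 - 155 = -164)
w = -1/284 (w = 1/(-164 - 120) = 1/(-284) = -1/284 ≈ -0.0035211)
q*(-117 + w) = -49*(-117 - 1/284) = -49*(-33229/284) = 1628221/284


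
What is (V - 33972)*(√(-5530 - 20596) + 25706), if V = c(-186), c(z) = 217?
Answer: -867706030 - 33755*I*√26126 ≈ -8.6771e+8 - 5.456e+6*I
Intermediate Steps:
V = 217
(V - 33972)*(√(-5530 - 20596) + 25706) = (217 - 33972)*(√(-5530 - 20596) + 25706) = -33755*(√(-26126) + 25706) = -33755*(I*√26126 + 25706) = -33755*(25706 + I*√26126) = -867706030 - 33755*I*√26126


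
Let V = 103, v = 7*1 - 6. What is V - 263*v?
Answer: -160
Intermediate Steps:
v = 1 (v = 7 - 6 = 1)
V - 263*v = 103 - 263*1 = 103 - 263 = -160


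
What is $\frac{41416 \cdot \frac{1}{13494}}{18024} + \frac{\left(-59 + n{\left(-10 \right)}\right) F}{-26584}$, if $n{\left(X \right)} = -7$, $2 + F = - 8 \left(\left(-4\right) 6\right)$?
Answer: $\frac{23836154978}{50512893093} \approx 0.47188$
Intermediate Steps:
$F = 190$ ($F = -2 - 8 \left(\left(-4\right) 6\right) = -2 - -192 = -2 + 192 = 190$)
$\frac{41416 \cdot \frac{1}{13494}}{18024} + \frac{\left(-59 + n{\left(-10 \right)}\right) F}{-26584} = \frac{41416 \cdot \frac{1}{13494}}{18024} + \frac{\left(-59 - 7\right) 190}{-26584} = 41416 \cdot \frac{1}{13494} \cdot \frac{1}{18024} + \left(-66\right) 190 \left(- \frac{1}{26584}\right) = \frac{20708}{6747} \cdot \frac{1}{18024} - - \frac{3135}{6646} = \frac{5177}{30401982} + \frac{3135}{6646} = \frac{23836154978}{50512893093}$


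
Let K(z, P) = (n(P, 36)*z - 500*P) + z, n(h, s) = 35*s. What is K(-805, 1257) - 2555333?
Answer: -4198938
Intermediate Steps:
K(z, P) = -500*P + 1261*z (K(z, P) = ((35*36)*z - 500*P) + z = (1260*z - 500*P) + z = (-500*P + 1260*z) + z = -500*P + 1261*z)
K(-805, 1257) - 2555333 = (-500*1257 + 1261*(-805)) - 2555333 = (-628500 - 1015105) - 2555333 = -1643605 - 2555333 = -4198938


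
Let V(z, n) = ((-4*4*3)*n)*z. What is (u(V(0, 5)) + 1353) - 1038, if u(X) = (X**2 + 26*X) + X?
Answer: 315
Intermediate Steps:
V(z, n) = -48*n*z (V(z, n) = ((-16*3)*n)*z = (-48*n)*z = -48*n*z)
u(X) = X**2 + 27*X
(u(V(0, 5)) + 1353) - 1038 = ((-48*5*0)*(27 - 48*5*0) + 1353) - 1038 = (0*(27 + 0) + 1353) - 1038 = (0*27 + 1353) - 1038 = (0 + 1353) - 1038 = 1353 - 1038 = 315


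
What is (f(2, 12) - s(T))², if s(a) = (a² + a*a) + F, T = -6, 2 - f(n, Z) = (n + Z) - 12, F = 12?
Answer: 7056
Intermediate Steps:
f(n, Z) = 14 - Z - n (f(n, Z) = 2 - ((n + Z) - 12) = 2 - ((Z + n) - 12) = 2 - (-12 + Z + n) = 2 + (12 - Z - n) = 14 - Z - n)
s(a) = 12 + 2*a² (s(a) = (a² + a*a) + 12 = (a² + a²) + 12 = 2*a² + 12 = 12 + 2*a²)
(f(2, 12) - s(T))² = ((14 - 1*12 - 1*2) - (12 + 2*(-6)²))² = ((14 - 12 - 2) - (12 + 2*36))² = (0 - (12 + 72))² = (0 - 1*84)² = (0 - 84)² = (-84)² = 7056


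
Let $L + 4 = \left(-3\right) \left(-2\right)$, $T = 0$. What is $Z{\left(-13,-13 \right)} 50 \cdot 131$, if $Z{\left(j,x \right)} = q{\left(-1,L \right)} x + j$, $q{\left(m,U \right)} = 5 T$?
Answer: $-85150$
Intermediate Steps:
$L = 2$ ($L = -4 - -6 = -4 + 6 = 2$)
$q{\left(m,U \right)} = 0$ ($q{\left(m,U \right)} = 5 \cdot 0 = 0$)
$Z{\left(j,x \right)} = j$ ($Z{\left(j,x \right)} = 0 x + j = 0 + j = j$)
$Z{\left(-13,-13 \right)} 50 \cdot 131 = \left(-13\right) 50 \cdot 131 = \left(-650\right) 131 = -85150$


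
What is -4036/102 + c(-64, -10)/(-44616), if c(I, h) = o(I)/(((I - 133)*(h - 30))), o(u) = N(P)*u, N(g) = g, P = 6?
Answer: -3695189968/93386865 ≈ -39.569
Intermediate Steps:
o(u) = 6*u
c(I, h) = 6*I/((-133 + I)*(-30 + h)) (c(I, h) = (6*I)/(((I - 133)*(h - 30))) = (6*I)/(((-133 + I)*(-30 + h))) = (6*I)*(1/((-133 + I)*(-30 + h))) = 6*I/((-133 + I)*(-30 + h)))
-4036/102 + c(-64, -10)/(-44616) = -4036/102 + (6*(-64)/(3990 - 133*(-10) - 30*(-64) - 64*(-10)))/(-44616) = -4036*1/102 + (6*(-64)/(3990 + 1330 + 1920 + 640))*(-1/44616) = -2018/51 + (6*(-64)/7880)*(-1/44616) = -2018/51 + (6*(-64)*(1/7880))*(-1/44616) = -2018/51 - 48/985*(-1/44616) = -2018/51 + 2/1831115 = -3695189968/93386865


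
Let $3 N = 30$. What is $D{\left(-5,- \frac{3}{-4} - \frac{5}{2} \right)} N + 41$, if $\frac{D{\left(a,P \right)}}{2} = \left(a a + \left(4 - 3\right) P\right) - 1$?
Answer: $486$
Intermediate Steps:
$N = 10$ ($N = \frac{1}{3} \cdot 30 = 10$)
$D{\left(a,P \right)} = -2 + 2 P + 2 a^{2}$ ($D{\left(a,P \right)} = 2 \left(\left(a a + \left(4 - 3\right) P\right) - 1\right) = 2 \left(\left(a^{2} + \left(4 - 3\right) P\right) - 1\right) = 2 \left(\left(a^{2} + 1 P\right) - 1\right) = 2 \left(\left(a^{2} + P\right) - 1\right) = 2 \left(\left(P + a^{2}\right) - 1\right) = 2 \left(-1 + P + a^{2}\right) = -2 + 2 P + 2 a^{2}$)
$D{\left(-5,- \frac{3}{-4} - \frac{5}{2} \right)} N + 41 = \left(-2 + 2 \left(- \frac{3}{-4} - \frac{5}{2}\right) + 2 \left(-5\right)^{2}\right) 10 + 41 = \left(-2 + 2 \left(\left(-3\right) \left(- \frac{1}{4}\right) - \frac{5}{2}\right) + 2 \cdot 25\right) 10 + 41 = \left(-2 + 2 \left(\frac{3}{4} - \frac{5}{2}\right) + 50\right) 10 + 41 = \left(-2 + 2 \left(- \frac{7}{4}\right) + 50\right) 10 + 41 = \left(-2 - \frac{7}{2} + 50\right) 10 + 41 = \frac{89}{2} \cdot 10 + 41 = 445 + 41 = 486$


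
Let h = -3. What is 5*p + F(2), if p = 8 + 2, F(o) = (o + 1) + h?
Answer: 50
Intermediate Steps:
F(o) = -2 + o (F(o) = (o + 1) - 3 = (1 + o) - 3 = -2 + o)
p = 10
5*p + F(2) = 5*10 + (-2 + 2) = 50 + 0 = 50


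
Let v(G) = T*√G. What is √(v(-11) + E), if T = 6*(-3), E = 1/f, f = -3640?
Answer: √(-910 - 59623200*I*√11)/1820 ≈ 5.4635 - 5.4635*I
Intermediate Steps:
E = -1/3640 (E = 1/(-3640) = -1/3640 ≈ -0.00027473)
T = -18
v(G) = -18*√G
√(v(-11) + E) = √(-18*I*√11 - 1/3640) = √(-1/3640 - 18*I*√11)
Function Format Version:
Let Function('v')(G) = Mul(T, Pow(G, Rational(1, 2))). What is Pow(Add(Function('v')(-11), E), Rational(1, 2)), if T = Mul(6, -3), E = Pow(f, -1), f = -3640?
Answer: Mul(Rational(1, 1820), Pow(Add(-910, Mul(-59623200, I, Pow(11, Rational(1, 2)))), Rational(1, 2))) ≈ Add(5.4635, Mul(-5.4635, I))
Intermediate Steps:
E = Rational(-1, 3640) (E = Pow(-3640, -1) = Rational(-1, 3640) ≈ -0.00027473)
T = -18
Function('v')(G) = Mul(-18, Pow(G, Rational(1, 2)))
Pow(Add(Function('v')(-11), E), Rational(1, 2)) = Pow(Add(Mul(-18, Pow(-11, Rational(1, 2))), Rational(-1, 3640)), Rational(1, 2)) = Pow(Add(Mul(-18, Mul(I, Pow(11, Rational(1, 2)))), Rational(-1, 3640)), Rational(1, 2)) = Pow(Add(Mul(-18, I, Pow(11, Rational(1, 2))), Rational(-1, 3640)), Rational(1, 2)) = Pow(Add(Rational(-1, 3640), Mul(-18, I, Pow(11, Rational(1, 2)))), Rational(1, 2))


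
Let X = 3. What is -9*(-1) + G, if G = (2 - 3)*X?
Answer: 6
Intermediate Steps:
G = -3 (G = (2 - 3)*3 = -1*3 = -3)
-9*(-1) + G = -9*(-1) - 3 = 9 - 3 = 6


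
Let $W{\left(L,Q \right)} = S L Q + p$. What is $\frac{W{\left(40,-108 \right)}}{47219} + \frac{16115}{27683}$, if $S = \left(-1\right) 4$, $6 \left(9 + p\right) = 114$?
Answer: $\frac{1239573255}{1307163577} \approx 0.94829$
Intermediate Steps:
$p = 10$ ($p = -9 + \frac{1}{6} \cdot 114 = -9 + 19 = 10$)
$S = -4$
$W{\left(L,Q \right)} = 10 - 4 L Q$ ($W{\left(L,Q \right)} = - 4 L Q + 10 = 10 - 4 L Q$)
$\frac{W{\left(40,-108 \right)}}{47219} + \frac{16115}{27683} = \frac{10 - 160 \left(-108\right)}{47219} + \frac{16115}{27683} = \left(10 + 17280\right) \frac{1}{47219} + 16115 \cdot \frac{1}{27683} = 17290 \cdot \frac{1}{47219} + \frac{16115}{27683} = \frac{17290}{47219} + \frac{16115}{27683} = \frac{1239573255}{1307163577}$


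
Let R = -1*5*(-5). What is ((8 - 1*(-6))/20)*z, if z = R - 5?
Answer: 14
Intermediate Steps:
R = 25 (R = -5*(-5) = 25)
z = 20 (z = 25 - 5 = 20)
((8 - 1*(-6))/20)*z = ((8 - 1*(-6))/20)*20 = ((8 + 6)/20)*20 = ((1/20)*14)*20 = (7/10)*20 = 14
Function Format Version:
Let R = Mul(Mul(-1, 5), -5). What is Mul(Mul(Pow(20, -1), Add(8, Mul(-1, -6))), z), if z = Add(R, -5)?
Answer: 14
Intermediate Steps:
R = 25 (R = Mul(-5, -5) = 25)
z = 20 (z = Add(25, -5) = 20)
Mul(Mul(Pow(20, -1), Add(8, Mul(-1, -6))), z) = Mul(Mul(Pow(20, -1), Add(8, Mul(-1, -6))), 20) = Mul(Mul(Rational(1, 20), Add(8, 6)), 20) = Mul(Mul(Rational(1, 20), 14), 20) = Mul(Rational(7, 10), 20) = 14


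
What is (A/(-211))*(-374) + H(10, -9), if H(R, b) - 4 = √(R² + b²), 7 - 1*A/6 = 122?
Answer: -257216/211 + √181 ≈ -1205.6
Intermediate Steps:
A = -690 (A = 42 - 6*122 = 42 - 732 = -690)
H(R, b) = 4 + √(R² + b²)
(A/(-211))*(-374) + H(10, -9) = -690/(-211)*(-374) + (4 + √(10² + (-9)²)) = -690*(-1/211)*(-374) + (4 + √(100 + 81)) = (690/211)*(-374) + (4 + √181) = -258060/211 + (4 + √181) = -257216/211 + √181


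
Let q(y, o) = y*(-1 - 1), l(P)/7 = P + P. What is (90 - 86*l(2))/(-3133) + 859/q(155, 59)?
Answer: -1972667/971230 ≈ -2.0311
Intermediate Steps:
l(P) = 14*P (l(P) = 7*(P + P) = 7*(2*P) = 14*P)
q(y, o) = -2*y (q(y, o) = y*(-2) = -2*y)
(90 - 86*l(2))/(-3133) + 859/q(155, 59) = (90 - 1204*2)/(-3133) + 859/((-2*155)) = (90 - 86*28)*(-1/3133) + 859/(-310) = (90 - 2408)*(-1/3133) + 859*(-1/310) = -2318*(-1/3133) - 859/310 = 2318/3133 - 859/310 = -1972667/971230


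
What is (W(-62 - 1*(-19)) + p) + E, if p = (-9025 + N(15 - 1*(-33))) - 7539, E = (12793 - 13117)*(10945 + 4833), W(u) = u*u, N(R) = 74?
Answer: -5126713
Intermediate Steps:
W(u) = u²
E = -5112072 (E = -324*15778 = -5112072)
p = -16490 (p = (-9025 + 74) - 7539 = -8951 - 7539 = -16490)
(W(-62 - 1*(-19)) + p) + E = ((-62 - 1*(-19))² - 16490) - 5112072 = ((-62 + 19)² - 16490) - 5112072 = ((-43)² - 16490) - 5112072 = (1849 - 16490) - 5112072 = -14641 - 5112072 = -5126713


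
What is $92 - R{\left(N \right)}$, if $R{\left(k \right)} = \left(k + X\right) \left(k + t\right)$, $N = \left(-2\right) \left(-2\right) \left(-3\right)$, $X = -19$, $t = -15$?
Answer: $-745$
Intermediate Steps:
$N = -12$ ($N = 4 \left(-3\right) = -12$)
$R{\left(k \right)} = \left(-19 + k\right) \left(-15 + k\right)$ ($R{\left(k \right)} = \left(k - 19\right) \left(k - 15\right) = \left(-19 + k\right) \left(-15 + k\right)$)
$92 - R{\left(N \right)} = 92 - \left(285 + \left(-12\right)^{2} - -408\right) = 92 - \left(285 + 144 + 408\right) = 92 - 837 = -745$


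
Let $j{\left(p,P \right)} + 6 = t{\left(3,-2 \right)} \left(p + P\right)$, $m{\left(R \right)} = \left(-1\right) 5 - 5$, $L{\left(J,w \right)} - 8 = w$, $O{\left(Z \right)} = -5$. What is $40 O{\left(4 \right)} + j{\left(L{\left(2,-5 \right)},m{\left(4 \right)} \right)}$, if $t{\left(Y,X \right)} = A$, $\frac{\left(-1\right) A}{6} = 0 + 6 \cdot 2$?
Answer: $298$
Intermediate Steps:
$L{\left(J,w \right)} = 8 + w$
$m{\left(R \right)} = -10$ ($m{\left(R \right)} = -5 - 5 = -10$)
$A = -72$ ($A = - 6 \left(0 + 6 \cdot 2\right) = - 6 \left(0 + 12\right) = \left(-6\right) 12 = -72$)
$t{\left(Y,X \right)} = -72$
$j{\left(p,P \right)} = -6 - 72 P - 72 p$ ($j{\left(p,P \right)} = -6 - 72 \left(p + P\right) = -6 - 72 \left(P + p\right) = -6 - \left(72 P + 72 p\right) = -6 - 72 P - 72 p$)
$40 O{\left(4 \right)} + j{\left(L{\left(2,-5 \right)},m{\left(4 \right)} \right)} = 40 \left(-5\right) - \left(-714 + 72 \left(8 - 5\right)\right) = -200 - -498 = -200 + 498 = 298$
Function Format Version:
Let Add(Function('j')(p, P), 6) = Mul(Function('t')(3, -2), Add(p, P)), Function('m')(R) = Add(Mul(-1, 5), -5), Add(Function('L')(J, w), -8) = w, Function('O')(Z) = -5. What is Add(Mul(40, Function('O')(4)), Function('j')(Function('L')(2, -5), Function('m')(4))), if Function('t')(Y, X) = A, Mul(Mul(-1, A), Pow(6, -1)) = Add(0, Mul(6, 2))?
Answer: 298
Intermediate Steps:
Function('L')(J, w) = Add(8, w)
Function('m')(R) = -10 (Function('m')(R) = Add(-5, -5) = -10)
A = -72 (A = Mul(-6, Add(0, Mul(6, 2))) = Mul(-6, Add(0, 12)) = Mul(-6, 12) = -72)
Function('t')(Y, X) = -72
Function('j')(p, P) = Add(-6, Mul(-72, P), Mul(-72, p)) (Function('j')(p, P) = Add(-6, Mul(-72, Add(p, P))) = Add(-6, Mul(-72, Add(P, p))) = Add(-6, Add(Mul(-72, P), Mul(-72, p))) = Add(-6, Mul(-72, P), Mul(-72, p)))
Add(Mul(40, Function('O')(4)), Function('j')(Function('L')(2, -5), Function('m')(4))) = Add(Mul(40, -5), Add(-6, Mul(-72, -10), Mul(-72, Add(8, -5)))) = Add(-200, Add(-6, 720, Mul(-72, 3))) = Add(-200, Add(-6, 720, -216)) = Add(-200, 498) = 298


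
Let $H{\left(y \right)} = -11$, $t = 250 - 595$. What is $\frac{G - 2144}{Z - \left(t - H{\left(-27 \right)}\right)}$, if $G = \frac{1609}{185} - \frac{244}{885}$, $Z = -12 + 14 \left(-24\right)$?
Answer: $\frac{13985903}{91686} \approx 152.54$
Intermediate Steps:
$Z = -348$ ($Z = -12 - 336 = -348$)
$t = -345$
$G = \frac{55153}{6549}$ ($G = 1609 \cdot \frac{1}{185} - \frac{244}{885} = \frac{1609}{185} - \frac{244}{885} = \frac{55153}{6549} \approx 8.4216$)
$\frac{G - 2144}{Z - \left(t - H{\left(-27 \right)}\right)} = \frac{\frac{55153}{6549} - 2144}{-348 - -334} = - \frac{13985903}{6549 \left(-348 + \left(-11 + 345\right)\right)} = - \frac{13985903}{6549 \left(-348 + 334\right)} = - \frac{13985903}{6549 \left(-14\right)} = \left(- \frac{13985903}{6549}\right) \left(- \frac{1}{14}\right) = \frac{13985903}{91686}$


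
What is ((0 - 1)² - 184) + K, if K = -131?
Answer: -314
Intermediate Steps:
((0 - 1)² - 184) + K = ((0 - 1)² - 184) - 131 = ((-1)² - 184) - 131 = (1 - 184) - 131 = -183 - 131 = -314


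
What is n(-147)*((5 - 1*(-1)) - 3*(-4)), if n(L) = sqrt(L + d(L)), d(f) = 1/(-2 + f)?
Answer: 2664*I*sqrt(149)/149 ≈ 218.24*I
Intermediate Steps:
n(L) = sqrt(L + 1/(-2 + L))
n(-147)*((5 - 1*(-1)) - 3*(-4)) = sqrt((1 - 147*(-2 - 147))/(-2 - 147))*((5 - 1*(-1)) - 3*(-4)) = sqrt((1 - 147*(-149))/(-149))*((5 + 1) + 12) = sqrt(-(1 + 21903)/149)*(6 + 12) = sqrt(-1/149*21904)*18 = sqrt(-21904/149)*18 = (148*I*sqrt(149)/149)*18 = 2664*I*sqrt(149)/149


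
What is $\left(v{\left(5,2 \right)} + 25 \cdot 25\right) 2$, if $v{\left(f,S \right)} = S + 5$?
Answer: $1264$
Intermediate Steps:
$v{\left(f,S \right)} = 5 + S$
$\left(v{\left(5,2 \right)} + 25 \cdot 25\right) 2 = \left(\left(5 + 2\right) + 25 \cdot 25\right) 2 = \left(7 + 625\right) 2 = 632 \cdot 2 = 1264$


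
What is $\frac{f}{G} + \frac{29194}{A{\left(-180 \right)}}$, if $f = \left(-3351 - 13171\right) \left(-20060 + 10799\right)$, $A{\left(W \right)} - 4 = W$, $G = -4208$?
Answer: $- \frac{38427061}{1052} \approx -36528.0$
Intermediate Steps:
$A{\left(W \right)} = 4 + W$
$f = 153010242$ ($f = \left(-16522\right) \left(-9261\right) = 153010242$)
$\frac{f}{G} + \frac{29194}{A{\left(-180 \right)}} = \frac{153010242}{-4208} + \frac{29194}{4 - 180} = 153010242 \left(- \frac{1}{4208}\right) + \frac{29194}{-176} = - \frac{76505121}{2104} + 29194 \left(- \frac{1}{176}\right) = - \frac{76505121}{2104} - \frac{1327}{8} = - \frac{38427061}{1052}$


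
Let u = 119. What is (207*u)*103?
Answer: 2537199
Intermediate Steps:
(207*u)*103 = (207*119)*103 = 24633*103 = 2537199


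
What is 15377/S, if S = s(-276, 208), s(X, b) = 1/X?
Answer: -4244052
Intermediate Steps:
S = -1/276 (S = 1/(-276) = -1/276 ≈ -0.0036232)
15377/S = 15377/(-1/276) = 15377*(-276) = -4244052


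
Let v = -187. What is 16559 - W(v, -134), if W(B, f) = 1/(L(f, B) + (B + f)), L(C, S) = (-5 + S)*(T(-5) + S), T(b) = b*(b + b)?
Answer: 430252496/25983 ≈ 16559.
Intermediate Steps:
T(b) = 2*b² (T(b) = b*(2*b) = 2*b²)
L(C, S) = (-5 + S)*(50 + S) (L(C, S) = (-5 + S)*(2*(-5)² + S) = (-5 + S)*(2*25 + S) = (-5 + S)*(50 + S))
W(B, f) = 1/(-250 + f + B² + 46*B) (W(B, f) = 1/((-250 + B² + 45*B) + (B + f)) = 1/(-250 + f + B² + 46*B))
16559 - W(v, -134) = 16559 - 1/(-250 - 134 + (-187)² + 46*(-187)) = 16559 - 1/(-250 - 134 + 34969 - 8602) = 16559 - 1/25983 = 430252496/25983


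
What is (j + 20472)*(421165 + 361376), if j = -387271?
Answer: -287035256259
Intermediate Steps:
(j + 20472)*(421165 + 361376) = (-387271 + 20472)*(421165 + 361376) = -366799*782541 = -287035256259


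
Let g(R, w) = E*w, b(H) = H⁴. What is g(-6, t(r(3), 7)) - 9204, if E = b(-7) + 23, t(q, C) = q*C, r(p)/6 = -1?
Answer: -111012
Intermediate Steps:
r(p) = -6 (r(p) = 6*(-1) = -6)
t(q, C) = C*q
E = 2424 (E = (-7)⁴ + 23 = 2401 + 23 = 2424)
g(R, w) = 2424*w
g(-6, t(r(3), 7)) - 9204 = 2424*(7*(-6)) - 9204 = 2424*(-42) - 9204 = -101808 - 9204 = -111012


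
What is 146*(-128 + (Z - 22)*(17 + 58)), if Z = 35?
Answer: 123662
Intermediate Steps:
146*(-128 + (Z - 22)*(17 + 58)) = 146*(-128 + (35 - 22)*(17 + 58)) = 146*(-128 + 13*75) = 146*(-128 + 975) = 146*847 = 123662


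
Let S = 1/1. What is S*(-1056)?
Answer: -1056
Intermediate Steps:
S = 1
S*(-1056) = 1*(-1056) = -1056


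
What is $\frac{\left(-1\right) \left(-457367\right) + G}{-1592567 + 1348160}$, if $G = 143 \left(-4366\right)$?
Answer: $\frac{55657}{81469} \approx 0.68317$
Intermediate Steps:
$G = -624338$
$\frac{\left(-1\right) \left(-457367\right) + G}{-1592567 + 1348160} = \frac{\left(-1\right) \left(-457367\right) - 624338}{-1592567 + 1348160} = \frac{457367 - 624338}{-244407} = \left(-166971\right) \left(- \frac{1}{244407}\right) = \frac{55657}{81469}$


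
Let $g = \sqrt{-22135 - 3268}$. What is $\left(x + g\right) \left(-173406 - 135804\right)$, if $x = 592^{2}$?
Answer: $-108366973440 - 309210 i \sqrt{25403} \approx -1.0837 \cdot 10^{11} - 4.9283 \cdot 10^{7} i$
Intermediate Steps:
$x = 350464$
$g = i \sqrt{25403}$ ($g = \sqrt{-25403} = i \sqrt{25403} \approx 159.38 i$)
$\left(x + g\right) \left(-173406 - 135804\right) = \left(350464 + i \sqrt{25403}\right) \left(-173406 - 135804\right) = \left(350464 + i \sqrt{25403}\right) \left(-309210\right) = -108366973440 - 309210 i \sqrt{25403}$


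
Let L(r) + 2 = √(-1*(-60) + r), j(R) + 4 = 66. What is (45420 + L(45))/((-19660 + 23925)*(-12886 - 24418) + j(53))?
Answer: -22709/79550749 - √105/159101498 ≈ -0.00028553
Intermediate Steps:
j(R) = 62 (j(R) = -4 + 66 = 62)
L(r) = -2 + √(60 + r) (L(r) = -2 + √(-1*(-60) + r) = -2 + √(60 + r))
(45420 + L(45))/((-19660 + 23925)*(-12886 - 24418) + j(53)) = (45420 + (-2 + √(60 + 45)))/((-19660 + 23925)*(-12886 - 24418) + 62) = (45420 + (-2 + √105))/(4265*(-37304) + 62) = (45418 + √105)/(-159101560 + 62) = (45418 + √105)/(-159101498) = (45418 + √105)*(-1/159101498) = -22709/79550749 - √105/159101498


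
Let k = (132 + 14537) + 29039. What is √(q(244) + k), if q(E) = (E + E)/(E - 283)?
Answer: 2*√16615209/39 ≈ 209.03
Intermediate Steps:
k = 43708 (k = 14669 + 29039 = 43708)
q(E) = 2*E/(-283 + E) (q(E) = (2*E)/(-283 + E) = 2*E/(-283 + E))
√(q(244) + k) = √(2*244/(-283 + 244) + 43708) = √(2*244/(-39) + 43708) = √(2*244*(-1/39) + 43708) = √(-488/39 + 43708) = √(1704124/39) = 2*√16615209/39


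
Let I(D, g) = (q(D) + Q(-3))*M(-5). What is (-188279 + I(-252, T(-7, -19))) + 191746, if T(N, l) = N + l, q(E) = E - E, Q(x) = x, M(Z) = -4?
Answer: 3479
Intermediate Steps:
q(E) = 0
I(D, g) = 12 (I(D, g) = (0 - 3)*(-4) = -3*(-4) = 12)
(-188279 + I(-252, T(-7, -19))) + 191746 = (-188279 + 12) + 191746 = -188267 + 191746 = 3479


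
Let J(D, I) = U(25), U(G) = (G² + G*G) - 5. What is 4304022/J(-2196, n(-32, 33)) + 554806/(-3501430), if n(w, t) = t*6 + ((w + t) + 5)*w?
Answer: 502318033933/145309345 ≈ 3456.9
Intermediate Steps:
n(w, t) = 6*t + w*(5 + t + w) (n(w, t) = 6*t + ((t + w) + 5)*w = 6*t + (5 + t + w)*w = 6*t + w*(5 + t + w))
U(G) = -5 + 2*G² (U(G) = (G² + G²) - 5 = 2*G² - 5 = -5 + 2*G²)
J(D, I) = 1245 (J(D, I) = -5 + 2*25² = -5 + 2*625 = -5 + 1250 = 1245)
4304022/J(-2196, n(-32, 33)) + 554806/(-3501430) = 4304022/1245 + 554806/(-3501430) = 4304022*(1/1245) + 554806*(-1/3501430) = 1434674/415 - 277403/1750715 = 502318033933/145309345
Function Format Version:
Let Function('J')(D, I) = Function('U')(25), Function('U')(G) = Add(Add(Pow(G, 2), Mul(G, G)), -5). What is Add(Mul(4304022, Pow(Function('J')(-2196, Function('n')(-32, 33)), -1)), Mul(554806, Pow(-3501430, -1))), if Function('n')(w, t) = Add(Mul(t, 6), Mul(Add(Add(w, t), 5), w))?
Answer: Rational(502318033933, 145309345) ≈ 3456.9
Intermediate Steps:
Function('n')(w, t) = Add(Mul(6, t), Mul(w, Add(5, t, w))) (Function('n')(w, t) = Add(Mul(6, t), Mul(Add(Add(t, w), 5), w)) = Add(Mul(6, t), Mul(Add(5, t, w), w)) = Add(Mul(6, t), Mul(w, Add(5, t, w))))
Function('U')(G) = Add(-5, Mul(2, Pow(G, 2))) (Function('U')(G) = Add(Add(Pow(G, 2), Pow(G, 2)), -5) = Add(Mul(2, Pow(G, 2)), -5) = Add(-5, Mul(2, Pow(G, 2))))
Function('J')(D, I) = 1245 (Function('J')(D, I) = Add(-5, Mul(2, Pow(25, 2))) = Add(-5, Mul(2, 625)) = Add(-5, 1250) = 1245)
Add(Mul(4304022, Pow(Function('J')(-2196, Function('n')(-32, 33)), -1)), Mul(554806, Pow(-3501430, -1))) = Add(Mul(4304022, Pow(1245, -1)), Mul(554806, Pow(-3501430, -1))) = Add(Mul(4304022, Rational(1, 1245)), Mul(554806, Rational(-1, 3501430))) = Add(Rational(1434674, 415), Rational(-277403, 1750715)) = Rational(502318033933, 145309345)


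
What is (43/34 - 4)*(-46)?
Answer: 2139/17 ≈ 125.82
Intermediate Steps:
(43/34 - 4)*(-46) = -93/34*(-46) = 2139/17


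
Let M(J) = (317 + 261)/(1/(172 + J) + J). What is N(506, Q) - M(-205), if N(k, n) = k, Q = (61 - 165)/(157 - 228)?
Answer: 101255/199 ≈ 508.82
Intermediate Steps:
Q = 104/71 (Q = -104/(-71) = -104*(-1/71) = 104/71 ≈ 1.4648)
M(J) = 578/(J + 1/(172 + J))
N(506, Q) - M(-205) = 506 - 578*(172 - 205)/(1 + (-205)² + 172*(-205)) = 506 - 578*(-33)/(1 + 42025 - 35260) = 506 - 578*(-33)/6766 = 506 - 1*(-561/199) = 506 + 561/199 = 101255/199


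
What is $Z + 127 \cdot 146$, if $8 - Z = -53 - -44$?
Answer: $18559$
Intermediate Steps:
$Z = 17$ ($Z = 8 - \left(-53 - -44\right) = 8 - \left(-53 + 44\right) = 8 - -9 = 8 + 9 = 17$)
$Z + 127 \cdot 146 = 17 + 127 \cdot 146 = 17 + 18542 = 18559$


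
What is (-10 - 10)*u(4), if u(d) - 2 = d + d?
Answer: -200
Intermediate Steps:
u(d) = 2 + 2*d (u(d) = 2 + (d + d) = 2 + 2*d)
(-10 - 10)*u(4) = (-10 - 10)*(2 + 2*4) = -20*(2 + 8) = -20*10 = -200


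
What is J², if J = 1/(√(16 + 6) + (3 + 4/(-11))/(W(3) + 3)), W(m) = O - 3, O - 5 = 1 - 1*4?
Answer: 5560676/96177249 - 617584*√22/96177249 ≈ 0.027698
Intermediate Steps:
O = 2 (O = 5 + (1 - 1*4) = 5 + (1 - 4) = 5 - 3 = 2)
W(m) = -1 (W(m) = 2 - 3 = -1)
J = 1/(29/22 + √22) (J = 1/(√(16 + 6) + (3 + 4/(-11))/(-1 + 3)) = 1/(√22 + (3 + 4*(-1/11))/2) = 1/(√22 + (3 - 4/11)*(½)) = 1/(√22 + (29/11)*(½)) = 1/(√22 + 29/22) = 1/(29/22 + √22) ≈ 0.16643)
J² = (-638/9807 + 484*√22/9807)²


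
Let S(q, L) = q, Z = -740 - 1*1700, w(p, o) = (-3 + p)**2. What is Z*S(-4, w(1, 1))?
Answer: 9760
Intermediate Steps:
Z = -2440 (Z = -740 - 1700 = -2440)
Z*S(-4, w(1, 1)) = -2440*(-4) = 9760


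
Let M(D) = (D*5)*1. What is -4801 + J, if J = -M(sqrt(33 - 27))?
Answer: -4801 - 5*sqrt(6) ≈ -4813.3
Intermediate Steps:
M(D) = 5*D (M(D) = (5*D)*1 = 5*D)
J = -5*sqrt(6) (J = -5*sqrt(33 - 27) = -5*sqrt(6) ≈ -12.247)
-4801 + J = -4801 - 5*sqrt(6)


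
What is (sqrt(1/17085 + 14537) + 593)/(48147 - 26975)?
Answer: 593/21172 + sqrt(4243309976910)/361723620 ≈ 0.033703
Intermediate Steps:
(sqrt(1/17085 + 14537) + 593)/(48147 - 26975) = (sqrt(1/17085 + 14537) + 593)/21172 = (sqrt(248364646/17085) + 593)*(1/21172) = (sqrt(4243309976910)/17085 + 593)*(1/21172) = (593 + sqrt(4243309976910)/17085)*(1/21172) = 593/21172 + sqrt(4243309976910)/361723620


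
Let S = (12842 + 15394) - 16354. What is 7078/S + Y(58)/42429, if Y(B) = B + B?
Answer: 150845387/252070689 ≈ 0.59842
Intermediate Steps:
Y(B) = 2*B
S = 11882 (S = 28236 - 16354 = 11882)
7078/S + Y(58)/42429 = 7078/11882 + (2*58)/42429 = 7078*(1/11882) + 116*(1/42429) = 3539/5941 + 116/42429 = 150845387/252070689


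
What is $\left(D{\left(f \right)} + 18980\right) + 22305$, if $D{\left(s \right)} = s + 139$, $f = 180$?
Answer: $41604$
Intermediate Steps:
$D{\left(s \right)} = 139 + s$
$\left(D{\left(f \right)} + 18980\right) + 22305 = \left(\left(139 + 180\right) + 18980\right) + 22305 = \left(319 + 18980\right) + 22305 = 19299 + 22305 = 41604$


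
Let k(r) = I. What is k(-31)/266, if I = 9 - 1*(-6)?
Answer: 15/266 ≈ 0.056391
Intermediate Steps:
I = 15 (I = 9 + 6 = 15)
k(r) = 15
k(-31)/266 = 15/266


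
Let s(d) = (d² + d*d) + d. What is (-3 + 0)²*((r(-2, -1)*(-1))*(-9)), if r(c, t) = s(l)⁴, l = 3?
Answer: 15752961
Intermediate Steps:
s(d) = d + 2*d² (s(d) = (d² + d²) + d = 2*d² + d = d + 2*d²)
r(c, t) = 194481 (r(c, t) = (3*(1 + 2*3))⁴ = (3*(1 + 6))⁴ = (3*7)⁴ = 21⁴ = 194481)
(-3 + 0)²*((r(-2, -1)*(-1))*(-9)) = (-3 + 0)²*((194481*(-1))*(-9)) = (-3)²*(-194481*(-9)) = 9*1750329 = 15752961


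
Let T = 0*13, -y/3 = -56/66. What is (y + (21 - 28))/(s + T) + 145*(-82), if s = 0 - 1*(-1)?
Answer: -130839/11 ≈ -11894.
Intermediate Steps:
y = 28/11 (y = -(-168)/66 = -3*(-28/33) = 28/11 ≈ 2.5455)
s = 1 (s = 0 + 1 = 1)
T = 0
(y + (21 - 28))/(s + T) + 145*(-82) = (28/11 + (21 - 28))/(1 + 0) + 145*(-82) = (28/11 - 7)/1 - 11890 = -49/11*1 - 11890 = -49/11 - 11890 = -130839/11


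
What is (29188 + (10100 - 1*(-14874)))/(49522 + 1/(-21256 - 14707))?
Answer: 1947828006/1780959685 ≈ 1.0937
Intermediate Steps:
(29188 + (10100 - 1*(-14874)))/(49522 + 1/(-21256 - 14707)) = (29188 + (10100 + 14874))/(49522 + 1/(-35963)) = (29188 + 24974)/(49522 - 1/35963) = 54162/(1780959685/35963) = 54162*(35963/1780959685) = 1947828006/1780959685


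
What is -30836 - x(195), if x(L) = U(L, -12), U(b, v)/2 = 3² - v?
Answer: -30878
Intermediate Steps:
U(b, v) = 18 - 2*v (U(b, v) = 2*(3² - v) = 2*(9 - v) = 18 - 2*v)
x(L) = 42 (x(L) = 18 - 2*(-12) = 18 + 24 = 42)
-30836 - x(195) = -30836 - 1*42 = -30836 - 42 = -30878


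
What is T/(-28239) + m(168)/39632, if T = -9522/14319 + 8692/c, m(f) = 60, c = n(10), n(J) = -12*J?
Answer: 27393277807/6677236366380 ≈ 0.0041025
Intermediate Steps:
c = -120 (c = -12*10 = -120)
T = -3488983/47730 (T = -9522/14319 + 8692/(-120) = -9522*1/14319 + 8692*(-1/120) = -1058/1591 - 2173/30 = -3488983/47730 ≈ -73.098)
T/(-28239) + m(168)/39632 = -3488983/47730/(-28239) + 60/39632 = -3488983/47730*(-1/28239) + 60*(1/39632) = 3488983/1347847470 + 15/9908 = 27393277807/6677236366380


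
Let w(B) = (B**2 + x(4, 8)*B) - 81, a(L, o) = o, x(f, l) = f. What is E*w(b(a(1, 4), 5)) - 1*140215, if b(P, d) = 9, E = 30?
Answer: -139135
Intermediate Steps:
w(B) = -81 + B**2 + 4*B (w(B) = (B**2 + 4*B) - 81 = -81 + B**2 + 4*B)
E*w(b(a(1, 4), 5)) - 1*140215 = 30*(-81 + 9**2 + 4*9) - 1*140215 = 30*(-81 + 81 + 36) - 140215 = 30*36 - 140215 = 1080 - 140215 = -139135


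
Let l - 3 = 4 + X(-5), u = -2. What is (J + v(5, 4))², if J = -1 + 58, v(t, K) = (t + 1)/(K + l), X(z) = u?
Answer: 29929/9 ≈ 3325.4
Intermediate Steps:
X(z) = -2
l = 5 (l = 3 + (4 - 2) = 3 + 2 = 5)
v(t, K) = (1 + t)/(5 + K) (v(t, K) = (t + 1)/(K + 5) = (1 + t)/(5 + K))
J = 57
(J + v(5, 4))² = (57 + (1 + 5)/(5 + 4))² = (57 + 6/9)² = (57 + (⅑)*6)² = (57 + ⅔)² = (173/3)² = 29929/9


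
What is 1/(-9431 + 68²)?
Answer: -1/4807 ≈ -0.00020803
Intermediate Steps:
1/(-9431 + 68²) = 1/(-9431 + 4624) = 1/(-4807) = -1/4807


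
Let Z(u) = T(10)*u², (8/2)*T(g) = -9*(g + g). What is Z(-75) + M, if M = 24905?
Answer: -228220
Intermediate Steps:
T(g) = -9*g/2 (T(g) = (-9*(g + g))/4 = (-18*g)/4 = -9*g/2)
Z(u) = -45*u² (Z(u) = (-9/2*10)*u² = -45*u²)
Z(-75) + M = -45*(-75)² + 24905 = -45*5625 + 24905 = -253125 + 24905 = -228220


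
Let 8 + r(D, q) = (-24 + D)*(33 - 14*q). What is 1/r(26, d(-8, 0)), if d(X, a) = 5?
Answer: -1/82 ≈ -0.012195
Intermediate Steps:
r(D, q) = -8 + (-24 + D)*(33 - 14*q)
1/r(26, d(-8, 0)) = 1/(-800 + 33*26 + 336*5 - 14*26*5) = 1/(-800 + 858 + 1680 - 1820) = 1/(-82) = -1/82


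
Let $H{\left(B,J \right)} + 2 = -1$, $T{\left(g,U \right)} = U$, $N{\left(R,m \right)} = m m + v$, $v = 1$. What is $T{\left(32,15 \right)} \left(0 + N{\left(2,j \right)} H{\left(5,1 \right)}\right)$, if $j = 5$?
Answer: $-1170$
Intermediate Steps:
$N{\left(R,m \right)} = 1 + m^{2}$ ($N{\left(R,m \right)} = m m + 1 = m^{2} + 1 = 1 + m^{2}$)
$H{\left(B,J \right)} = -3$ ($H{\left(B,J \right)} = -2 - 1 = -3$)
$T{\left(32,15 \right)} \left(0 + N{\left(2,j \right)} H{\left(5,1 \right)}\right) = 15 \left(0 + \left(1 + 5^{2}\right) \left(-3\right)\right) = 15 \left(0 + \left(1 + 25\right) \left(-3\right)\right) = 15 \left(0 + 26 \left(-3\right)\right) = 15 \left(0 - 78\right) = 15 \left(-78\right) = -1170$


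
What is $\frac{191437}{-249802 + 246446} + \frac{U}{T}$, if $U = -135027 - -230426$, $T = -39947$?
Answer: $- \frac{7967492883}{134062132} \approx -59.431$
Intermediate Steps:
$U = 95399$ ($U = -135027 + 230426 = 95399$)
$\frac{191437}{-249802 + 246446} + \frac{U}{T} = \frac{191437}{-249802 + 246446} + \frac{95399}{-39947} = \frac{191437}{-3356} + 95399 \left(- \frac{1}{39947}\right) = 191437 \left(- \frac{1}{3356}\right) - \frac{95399}{39947} = - \frac{191437}{3356} - \frac{95399}{39947} = - \frac{7967492883}{134062132}$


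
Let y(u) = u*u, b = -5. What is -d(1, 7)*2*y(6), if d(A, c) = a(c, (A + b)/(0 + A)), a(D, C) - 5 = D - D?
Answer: -360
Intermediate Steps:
y(u) = u**2
a(D, C) = 5 (a(D, C) = 5 + (D - D) = 5 + 0 = 5)
d(A, c) = 5
-d(1, 7)*2*y(6) = -5*2*6**2 = -10*36 = -1*360 = -360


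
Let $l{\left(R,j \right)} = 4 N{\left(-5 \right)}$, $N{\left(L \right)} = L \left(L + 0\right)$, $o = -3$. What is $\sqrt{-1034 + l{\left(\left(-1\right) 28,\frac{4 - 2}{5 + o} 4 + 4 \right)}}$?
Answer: $i \sqrt{934} \approx 30.561 i$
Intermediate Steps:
$N{\left(L \right)} = L^{2}$ ($N{\left(L \right)} = L L = L^{2}$)
$l{\left(R,j \right)} = 100$ ($l{\left(R,j \right)} = 4 \left(-5\right)^{2} = 4 \cdot 25 = 100$)
$\sqrt{-1034 + l{\left(\left(-1\right) 28,\frac{4 - 2}{5 + o} 4 + 4 \right)}} = \sqrt{-1034 + 100} = \sqrt{-934} = i \sqrt{934}$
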